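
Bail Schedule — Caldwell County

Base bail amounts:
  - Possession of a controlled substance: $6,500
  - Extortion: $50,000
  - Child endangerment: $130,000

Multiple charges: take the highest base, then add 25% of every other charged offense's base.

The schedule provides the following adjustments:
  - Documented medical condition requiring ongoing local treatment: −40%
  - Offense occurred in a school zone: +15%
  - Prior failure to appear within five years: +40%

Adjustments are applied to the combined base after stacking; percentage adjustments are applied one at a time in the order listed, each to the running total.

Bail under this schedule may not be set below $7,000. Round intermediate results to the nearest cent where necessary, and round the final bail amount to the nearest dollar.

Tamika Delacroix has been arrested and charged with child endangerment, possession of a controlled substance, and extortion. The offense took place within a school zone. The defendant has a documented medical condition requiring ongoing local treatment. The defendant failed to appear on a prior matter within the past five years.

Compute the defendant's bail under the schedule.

Base amounts from the schedule: child endangerment $130,000; possession of a controlled substance $6,500; extortion $50,000.
Stacking rule: highest base plus 25% of each additional charge. Highest is child endangerment at $130,000. Additional: $6,500 × 25% = $1,625; $50,000 × 25% = $12,500. Combined base = $130,000 + $14,125 = $144,125.
Documented medical condition requiring ongoing local treatment (−40%): $144,125 × 0.6 = $86,475.
Offense occurred in a school zone (+15%): $86,475 × 1.15 = $99,446.25.
Prior failure to appear within five years (+40%): $99,446.25 × 1.4 = $139,224.75.
$139,224.75 is at or above the $7,000 minimum.
Rounded to the nearest dollar: $139,225.

$139,225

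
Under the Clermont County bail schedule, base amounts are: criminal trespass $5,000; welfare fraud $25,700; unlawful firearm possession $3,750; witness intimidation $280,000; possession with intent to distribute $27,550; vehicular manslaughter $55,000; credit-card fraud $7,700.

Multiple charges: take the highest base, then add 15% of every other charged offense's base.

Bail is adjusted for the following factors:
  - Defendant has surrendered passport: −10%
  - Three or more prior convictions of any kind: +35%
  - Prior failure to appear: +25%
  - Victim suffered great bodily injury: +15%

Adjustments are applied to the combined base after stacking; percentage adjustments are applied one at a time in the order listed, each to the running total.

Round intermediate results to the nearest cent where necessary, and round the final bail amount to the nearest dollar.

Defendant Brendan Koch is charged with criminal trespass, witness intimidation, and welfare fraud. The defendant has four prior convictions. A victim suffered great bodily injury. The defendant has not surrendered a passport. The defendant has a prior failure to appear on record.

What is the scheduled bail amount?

Base amounts from the schedule: criminal trespass $5,000; witness intimidation $280,000; welfare fraud $25,700.
Stacking rule: highest base plus 15% of each additional charge. Highest is witness intimidation at $280,000. Additional: $5,000 × 15% = $750; $25,700 × 15% = $3,855. Combined base = $280,000 + $4,605 = $284,605.
Three or more prior convictions of any kind (+35%): $284,605 × 1.35 = $384,216.75.
Prior failure to appear (+25%): $384,216.75 × 1.25 = $480,270.94.
Victim suffered great bodily injury (+15%): $480,270.94 × 1.15 = $552,311.58.
Rounded to the nearest dollar: $552,312.

$552,312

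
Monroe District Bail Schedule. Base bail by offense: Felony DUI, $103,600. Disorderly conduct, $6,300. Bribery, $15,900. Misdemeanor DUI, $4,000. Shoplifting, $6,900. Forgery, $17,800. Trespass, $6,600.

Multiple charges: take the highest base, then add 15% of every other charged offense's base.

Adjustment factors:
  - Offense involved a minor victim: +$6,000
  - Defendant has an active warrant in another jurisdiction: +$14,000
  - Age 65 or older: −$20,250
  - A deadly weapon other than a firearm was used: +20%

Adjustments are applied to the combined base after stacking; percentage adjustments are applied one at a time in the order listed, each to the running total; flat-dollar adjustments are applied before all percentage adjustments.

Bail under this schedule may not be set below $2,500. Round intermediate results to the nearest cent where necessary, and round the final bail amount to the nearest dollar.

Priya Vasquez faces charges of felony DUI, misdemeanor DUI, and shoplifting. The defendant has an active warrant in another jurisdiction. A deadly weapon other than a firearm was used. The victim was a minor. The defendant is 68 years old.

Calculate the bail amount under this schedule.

Base amounts from the schedule: felony DUI $103,600; misdemeanor DUI $4,000; shoplifting $6,900.
Stacking rule: highest base plus 15% of each additional charge. Highest is felony DUI at $103,600. Additional: $4,000 × 15% = $600; $6,900 × 15% = $1,035. Combined base = $103,600 + $1,635 = $105,235.
Offense involved a minor victim (+$6,000 flat): $105,235 + $6,000 = $111,235.
Defendant has an active warrant in another jurisdiction (+$14,000 flat): $111,235 + $14,000 = $125,235.
Age 65 or older (−$20,250 flat): $125,235 − $20,250 = $104,985.
A deadly weapon other than a firearm was used (+20%): $104,985 × 1.2 = $125,982.
$125,982 is at or above the $2,500 minimum.

$125,982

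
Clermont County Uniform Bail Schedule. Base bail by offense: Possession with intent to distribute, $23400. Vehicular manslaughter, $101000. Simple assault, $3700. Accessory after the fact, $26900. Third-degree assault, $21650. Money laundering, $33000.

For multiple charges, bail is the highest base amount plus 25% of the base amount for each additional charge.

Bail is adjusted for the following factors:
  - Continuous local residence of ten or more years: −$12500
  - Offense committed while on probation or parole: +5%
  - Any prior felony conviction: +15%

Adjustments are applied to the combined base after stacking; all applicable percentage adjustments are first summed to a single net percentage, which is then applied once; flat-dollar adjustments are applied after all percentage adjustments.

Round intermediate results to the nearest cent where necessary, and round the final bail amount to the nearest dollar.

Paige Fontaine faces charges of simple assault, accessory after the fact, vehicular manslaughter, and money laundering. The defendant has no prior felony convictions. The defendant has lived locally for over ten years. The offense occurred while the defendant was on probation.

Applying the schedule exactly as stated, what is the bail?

Base amounts from the schedule: simple assault $3700; accessory after the fact $26900; vehicular manslaughter $101000; money laundering $33000.
Stacking rule: highest base plus 25% of each additional charge. Highest is vehicular manslaughter at $101000. Additional: $3700 × 25% = $925; $26900 × 25% = $6725; $33000 × 25% = $8250. Combined base = $101000 + $15900 = $116900.
Offense committed while on probation or parole (+5%): $116900 × 1.05 = $122745.
Continuous local residence of ten or more years (−$12500 flat): $122745 − $12500 = $110245.

$110245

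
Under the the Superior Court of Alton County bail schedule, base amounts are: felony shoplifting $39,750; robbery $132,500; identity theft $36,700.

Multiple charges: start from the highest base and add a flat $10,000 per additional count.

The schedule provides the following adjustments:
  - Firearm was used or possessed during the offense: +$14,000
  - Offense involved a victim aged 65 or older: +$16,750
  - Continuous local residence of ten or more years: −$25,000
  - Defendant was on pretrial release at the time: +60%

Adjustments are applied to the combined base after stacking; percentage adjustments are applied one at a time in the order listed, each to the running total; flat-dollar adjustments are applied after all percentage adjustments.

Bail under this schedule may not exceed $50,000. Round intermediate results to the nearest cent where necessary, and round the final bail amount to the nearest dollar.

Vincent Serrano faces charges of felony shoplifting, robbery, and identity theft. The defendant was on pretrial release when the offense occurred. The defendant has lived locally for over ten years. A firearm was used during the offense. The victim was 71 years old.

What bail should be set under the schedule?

$50,000

Base amounts from the schedule: felony shoplifting $39,750; robbery $132,500; identity theft $36,700.
Stacking rule: highest base plus $10,000 per additional charge. Highest is robbery at $132,500; 2 additional charges → +$20,000. Combined base = $152,500.
Defendant was on pretrial release at the time (+60%): $152,500 × 1.6 = $244,000.
Firearm was used or possessed during the offense (+$14,000 flat): $244,000 + $14,000 = $258,000.
Offense involved a victim aged 65 or older (+$16,750 flat): $258,000 + $16,750 = $274,750.
Continuous local residence of ten or more years (−$25,000 flat): $274,750 − $25,000 = $249,750.
Result $249,750 exceeds the maximum of $50,000; bail is capped at $50,000.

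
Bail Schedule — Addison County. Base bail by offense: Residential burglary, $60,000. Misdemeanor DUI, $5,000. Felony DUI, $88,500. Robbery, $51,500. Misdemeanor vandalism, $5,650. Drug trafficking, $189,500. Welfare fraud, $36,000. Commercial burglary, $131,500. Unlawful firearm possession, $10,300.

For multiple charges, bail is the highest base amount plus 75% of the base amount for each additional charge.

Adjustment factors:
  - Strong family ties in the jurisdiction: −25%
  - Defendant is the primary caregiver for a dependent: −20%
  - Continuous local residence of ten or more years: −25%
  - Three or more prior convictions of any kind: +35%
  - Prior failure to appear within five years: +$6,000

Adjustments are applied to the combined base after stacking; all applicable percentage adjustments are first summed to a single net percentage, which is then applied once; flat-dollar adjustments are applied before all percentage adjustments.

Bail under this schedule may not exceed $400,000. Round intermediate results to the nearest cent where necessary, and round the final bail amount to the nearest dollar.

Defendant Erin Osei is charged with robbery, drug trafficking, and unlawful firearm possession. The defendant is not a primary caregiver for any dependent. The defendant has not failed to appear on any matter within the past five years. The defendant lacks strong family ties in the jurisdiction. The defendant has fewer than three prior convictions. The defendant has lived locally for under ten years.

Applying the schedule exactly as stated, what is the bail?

Base amounts from the schedule: robbery $51,500; drug trafficking $189,500; unlawful firearm possession $10,300.
Stacking rule: highest base plus 75% of each additional charge. Highest is drug trafficking at $189,500. Additional: $51,500 × 75% = $38,625; $10,300 × 75% = $7,725. Combined base = $189,500 + $46,350 = $235,850.
No adjustment factors apply to this defendant.
$235,850 is within the $400,000 maximum.

$235,850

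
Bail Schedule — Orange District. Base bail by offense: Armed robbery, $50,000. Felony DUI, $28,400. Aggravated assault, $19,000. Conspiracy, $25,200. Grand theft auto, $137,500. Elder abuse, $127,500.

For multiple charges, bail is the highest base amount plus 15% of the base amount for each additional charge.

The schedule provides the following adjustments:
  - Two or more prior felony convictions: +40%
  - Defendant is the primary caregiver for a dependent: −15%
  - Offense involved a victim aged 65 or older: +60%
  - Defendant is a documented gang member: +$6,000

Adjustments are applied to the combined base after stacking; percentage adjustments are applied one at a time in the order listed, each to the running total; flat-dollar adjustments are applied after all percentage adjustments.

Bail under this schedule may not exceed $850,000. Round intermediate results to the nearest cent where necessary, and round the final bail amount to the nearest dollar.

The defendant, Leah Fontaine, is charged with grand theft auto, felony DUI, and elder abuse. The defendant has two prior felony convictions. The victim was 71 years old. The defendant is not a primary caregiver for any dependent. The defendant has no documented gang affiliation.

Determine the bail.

Base amounts from the schedule: grand theft auto $137,500; felony DUI $28,400; elder abuse $127,500.
Stacking rule: highest base plus 15% of each additional charge. Highest is grand theft auto at $137,500. Additional: $28,400 × 15% = $4,260; $127,500 × 15% = $19,125. Combined base = $137,500 + $23,385 = $160,885.
Two or more prior felony convictions (+40%): $160,885 × 1.4 = $225,239.
Offense involved a victim aged 65 or older (+60%): $225,239 × 1.6 = $360,382.40.
$360,382.40 is within the $850,000 maximum.
Rounded to the nearest dollar: $360,382.

$360,382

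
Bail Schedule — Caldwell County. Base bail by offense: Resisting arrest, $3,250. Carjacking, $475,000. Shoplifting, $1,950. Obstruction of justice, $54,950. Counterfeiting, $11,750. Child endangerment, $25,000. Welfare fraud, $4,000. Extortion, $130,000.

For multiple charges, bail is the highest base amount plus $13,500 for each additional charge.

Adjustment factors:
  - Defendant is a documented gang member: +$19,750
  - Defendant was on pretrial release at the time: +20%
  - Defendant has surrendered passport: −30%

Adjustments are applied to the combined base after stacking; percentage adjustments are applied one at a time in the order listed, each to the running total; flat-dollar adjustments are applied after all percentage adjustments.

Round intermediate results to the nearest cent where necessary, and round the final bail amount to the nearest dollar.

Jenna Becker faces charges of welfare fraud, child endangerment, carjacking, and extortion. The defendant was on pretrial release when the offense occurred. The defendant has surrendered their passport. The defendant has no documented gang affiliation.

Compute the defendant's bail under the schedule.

Base amounts from the schedule: welfare fraud $4,000; child endangerment $25,000; carjacking $475,000; extortion $130,000.
Stacking rule: highest base plus $13,500 per additional charge. Highest is carjacking at $475,000; 3 additional charges → +$40,500. Combined base = $515,500.
Defendant was on pretrial release at the time (+20%): $515,500 × 1.2 = $618,600.
Defendant has surrendered passport (−30%): $618,600 × 0.7 = $433,020.

$433,020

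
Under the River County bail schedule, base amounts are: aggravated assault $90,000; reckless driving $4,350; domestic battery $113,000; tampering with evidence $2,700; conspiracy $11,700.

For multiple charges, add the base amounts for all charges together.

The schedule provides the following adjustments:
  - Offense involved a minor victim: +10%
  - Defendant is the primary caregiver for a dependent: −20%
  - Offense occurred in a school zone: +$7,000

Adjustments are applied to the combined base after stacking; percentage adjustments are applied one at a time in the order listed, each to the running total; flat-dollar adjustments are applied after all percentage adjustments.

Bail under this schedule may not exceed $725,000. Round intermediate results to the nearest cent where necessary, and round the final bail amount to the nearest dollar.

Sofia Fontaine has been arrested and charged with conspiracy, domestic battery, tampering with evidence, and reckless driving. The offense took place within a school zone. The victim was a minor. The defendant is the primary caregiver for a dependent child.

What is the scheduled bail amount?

Base amounts from the schedule: conspiracy $11,700; domestic battery $113,000; tampering with evidence $2,700; reckless driving $4,350.
Stacking rule: sum of all bases. $11,700 + $113,000 + $2,700 + $4,350 = $131,750.
Offense involved a minor victim (+10%): $131,750 × 1.1 = $144,925.
Defendant is the primary caregiver for a dependent (−20%): $144,925 × 0.8 = $115,940.
Offense occurred in a school zone (+$7,000 flat): $115,940 + $7,000 = $122,940.
$122,940 is within the $725,000 maximum.

$122,940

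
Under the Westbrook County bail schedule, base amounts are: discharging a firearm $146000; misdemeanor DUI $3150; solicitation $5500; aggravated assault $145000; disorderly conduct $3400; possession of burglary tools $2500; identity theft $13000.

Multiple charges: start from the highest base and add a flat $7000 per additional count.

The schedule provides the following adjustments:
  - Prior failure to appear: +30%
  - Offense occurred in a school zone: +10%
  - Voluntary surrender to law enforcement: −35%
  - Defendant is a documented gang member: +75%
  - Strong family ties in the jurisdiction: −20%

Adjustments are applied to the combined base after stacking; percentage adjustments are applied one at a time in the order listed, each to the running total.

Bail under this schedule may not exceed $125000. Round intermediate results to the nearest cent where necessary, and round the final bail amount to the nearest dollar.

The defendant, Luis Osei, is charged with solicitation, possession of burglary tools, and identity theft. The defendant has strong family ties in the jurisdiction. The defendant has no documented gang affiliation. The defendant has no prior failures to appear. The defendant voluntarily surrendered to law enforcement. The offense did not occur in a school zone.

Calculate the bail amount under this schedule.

Base amounts from the schedule: solicitation $5500; possession of burglary tools $2500; identity theft $13000.
Stacking rule: highest base plus $7000 per additional charge. Highest is identity theft at $13000; 2 additional charges → +$14000. Combined base = $27000.
Voluntary surrender to law enforcement (−35%): $27000 × 0.65 = $17550.
Strong family ties in the jurisdiction (−20%): $17550 × 0.8 = $14040.
$14040 is within the $125000 maximum.

$14040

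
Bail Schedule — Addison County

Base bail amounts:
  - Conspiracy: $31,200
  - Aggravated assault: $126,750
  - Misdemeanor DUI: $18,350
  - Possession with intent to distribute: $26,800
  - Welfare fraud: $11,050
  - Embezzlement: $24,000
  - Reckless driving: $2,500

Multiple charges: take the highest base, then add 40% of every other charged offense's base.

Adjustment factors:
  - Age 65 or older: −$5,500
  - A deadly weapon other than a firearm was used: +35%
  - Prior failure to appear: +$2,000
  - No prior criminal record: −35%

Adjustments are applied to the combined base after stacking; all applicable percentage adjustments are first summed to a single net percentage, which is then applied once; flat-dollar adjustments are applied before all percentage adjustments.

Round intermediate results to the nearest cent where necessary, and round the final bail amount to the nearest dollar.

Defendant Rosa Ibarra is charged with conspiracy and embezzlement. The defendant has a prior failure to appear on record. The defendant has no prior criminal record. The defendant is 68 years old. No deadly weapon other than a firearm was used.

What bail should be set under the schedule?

$24,245

Base amounts from the schedule: conspiracy $31,200; embezzlement $24,000.
Stacking rule: highest base plus 40% of each additional charge. Highest is conspiracy at $31,200. Additional: $24,000 × 40% = $9,600. Combined base = $31,200 + $9,600 = $40,800.
Age 65 or older (−$5,500 flat): $40,800 − $5,500 = $35,300.
Prior failure to appear (+$2,000 flat): $35,300 + $2,000 = $37,300.
No prior criminal record (−35%): $37,300 × 0.65 = $24,245.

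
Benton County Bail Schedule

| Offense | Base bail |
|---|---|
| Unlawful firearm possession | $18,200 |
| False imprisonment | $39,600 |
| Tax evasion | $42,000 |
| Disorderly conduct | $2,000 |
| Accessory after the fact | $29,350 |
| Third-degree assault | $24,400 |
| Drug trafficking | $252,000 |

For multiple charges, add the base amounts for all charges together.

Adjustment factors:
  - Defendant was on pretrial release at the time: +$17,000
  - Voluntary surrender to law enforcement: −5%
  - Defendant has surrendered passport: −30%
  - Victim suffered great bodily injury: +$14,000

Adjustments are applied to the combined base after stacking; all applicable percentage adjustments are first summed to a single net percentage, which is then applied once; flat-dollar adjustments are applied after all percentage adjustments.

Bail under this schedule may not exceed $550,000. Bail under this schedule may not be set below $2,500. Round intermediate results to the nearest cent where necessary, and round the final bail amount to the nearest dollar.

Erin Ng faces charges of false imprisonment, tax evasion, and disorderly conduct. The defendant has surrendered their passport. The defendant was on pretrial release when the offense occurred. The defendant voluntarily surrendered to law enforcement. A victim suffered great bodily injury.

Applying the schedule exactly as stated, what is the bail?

$85,340

Base amounts from the schedule: false imprisonment $39,600; tax evasion $42,000; disorderly conduct $2,000.
Stacking rule: sum of all bases. $39,600 + $42,000 + $2,000 = $83,600.
Net percentage adjustment: −5% −30% = −35%. $83,600 × 0.65 = $54,340.
Defendant was on pretrial release at the time (+$17,000 flat): $54,340 + $17,000 = $71,340.
Victim suffered great bodily injury (+$14,000 flat): $71,340 + $14,000 = $85,340.
$85,340 is within the $550,000 maximum.
$85,340 is at or above the $2,500 minimum.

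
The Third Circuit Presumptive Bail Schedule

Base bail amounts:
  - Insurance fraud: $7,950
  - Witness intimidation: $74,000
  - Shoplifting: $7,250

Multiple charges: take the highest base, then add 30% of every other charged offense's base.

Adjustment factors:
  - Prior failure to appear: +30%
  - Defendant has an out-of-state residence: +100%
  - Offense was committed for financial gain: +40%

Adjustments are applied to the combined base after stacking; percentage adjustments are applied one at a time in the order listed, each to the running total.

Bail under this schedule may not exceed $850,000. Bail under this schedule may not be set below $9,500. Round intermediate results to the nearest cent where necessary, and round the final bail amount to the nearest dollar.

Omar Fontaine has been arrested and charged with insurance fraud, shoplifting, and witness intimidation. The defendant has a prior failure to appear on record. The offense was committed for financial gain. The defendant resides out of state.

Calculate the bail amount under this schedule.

$285,958

Base amounts from the schedule: insurance fraud $7,950; shoplifting $7,250; witness intimidation $74,000.
Stacking rule: highest base plus 30% of each additional charge. Highest is witness intimidation at $74,000. Additional: $7,950 × 30% = $2,385; $7,250 × 30% = $2,175. Combined base = $74,000 + $4,560 = $78,560.
Prior failure to appear (+30%): $78,560 × 1.3 = $102,128.
Defendant has an out-of-state residence (+100%): $102,128 × 2 = $204,256.
Offense was committed for financial gain (+40%): $204,256 × 1.4 = $285,958.40.
$285,958.40 is within the $850,000 maximum.
$285,958.40 is at or above the $9,500 minimum.
Rounded to the nearest dollar: $285,958.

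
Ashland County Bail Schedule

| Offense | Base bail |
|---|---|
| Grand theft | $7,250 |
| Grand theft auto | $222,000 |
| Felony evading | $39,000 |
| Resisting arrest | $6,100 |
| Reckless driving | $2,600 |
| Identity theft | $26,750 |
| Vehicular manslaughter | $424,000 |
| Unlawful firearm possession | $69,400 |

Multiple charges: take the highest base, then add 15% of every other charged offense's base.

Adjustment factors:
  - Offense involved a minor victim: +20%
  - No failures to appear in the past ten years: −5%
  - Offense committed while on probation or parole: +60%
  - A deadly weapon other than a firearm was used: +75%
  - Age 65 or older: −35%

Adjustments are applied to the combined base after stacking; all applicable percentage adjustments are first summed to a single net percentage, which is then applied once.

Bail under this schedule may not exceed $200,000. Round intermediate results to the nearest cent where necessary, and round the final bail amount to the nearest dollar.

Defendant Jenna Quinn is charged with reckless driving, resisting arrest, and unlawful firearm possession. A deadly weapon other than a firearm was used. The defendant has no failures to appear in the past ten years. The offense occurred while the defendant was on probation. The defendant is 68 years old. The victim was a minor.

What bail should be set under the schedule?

Base amounts from the schedule: reckless driving $2,600; resisting arrest $6,100; unlawful firearm possession $69,400.
Stacking rule: highest base plus 15% of each additional charge. Highest is unlawful firearm possession at $69,400. Additional: $2,600 × 15% = $390; $6,100 × 15% = $915. Combined base = $69,400 + $1,305 = $70,705.
Net percentage adjustment: +20% −5% +60% +75% −35% = +115%. $70,705 × 2.15 = $152,015.75.
$152,015.75 is within the $200,000 maximum.
Rounded to the nearest dollar: $152,016.

$152,016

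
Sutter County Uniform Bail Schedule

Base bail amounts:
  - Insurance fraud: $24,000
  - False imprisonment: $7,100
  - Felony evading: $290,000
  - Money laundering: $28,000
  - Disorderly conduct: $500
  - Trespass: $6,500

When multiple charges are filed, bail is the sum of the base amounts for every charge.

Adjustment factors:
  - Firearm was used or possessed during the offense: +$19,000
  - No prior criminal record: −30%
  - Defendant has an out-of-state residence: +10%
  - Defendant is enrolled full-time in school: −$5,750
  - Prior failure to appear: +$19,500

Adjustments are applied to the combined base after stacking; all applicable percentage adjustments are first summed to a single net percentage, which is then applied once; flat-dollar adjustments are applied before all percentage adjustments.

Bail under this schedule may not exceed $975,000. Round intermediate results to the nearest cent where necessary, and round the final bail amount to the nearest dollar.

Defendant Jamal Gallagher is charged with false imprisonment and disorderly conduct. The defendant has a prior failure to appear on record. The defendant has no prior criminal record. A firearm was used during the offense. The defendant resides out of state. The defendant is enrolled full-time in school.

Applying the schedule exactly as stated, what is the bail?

Base amounts from the schedule: false imprisonment $7,100; disorderly conduct $500.
Stacking rule: sum of all bases. $7,100 + $500 = $7,600.
Firearm was used or possessed during the offense (+$19,000 flat): $7,600 + $19,000 = $26,600.
Defendant is enrolled full-time in school (−$5,750 flat): $26,600 − $5,750 = $20,850.
Prior failure to appear (+$19,500 flat): $20,850 + $19,500 = $40,350.
Net percentage adjustment: −30% +10% = −20%. $40,350 × 0.8 = $32,280.
$32,280 is within the $975,000 maximum.

$32,280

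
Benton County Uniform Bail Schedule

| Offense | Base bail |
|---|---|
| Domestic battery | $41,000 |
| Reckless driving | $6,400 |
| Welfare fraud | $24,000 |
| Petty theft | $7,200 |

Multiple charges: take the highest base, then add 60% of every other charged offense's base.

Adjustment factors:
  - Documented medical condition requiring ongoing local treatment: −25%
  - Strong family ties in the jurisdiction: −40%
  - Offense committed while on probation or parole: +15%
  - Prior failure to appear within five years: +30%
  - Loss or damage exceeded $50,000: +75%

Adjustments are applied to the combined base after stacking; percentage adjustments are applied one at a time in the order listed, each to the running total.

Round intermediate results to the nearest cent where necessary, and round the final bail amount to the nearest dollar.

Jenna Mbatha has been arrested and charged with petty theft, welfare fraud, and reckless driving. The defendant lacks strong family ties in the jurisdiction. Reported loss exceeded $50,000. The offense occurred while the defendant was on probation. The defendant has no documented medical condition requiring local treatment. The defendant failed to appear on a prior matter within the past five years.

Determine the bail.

$84,139

Base amounts from the schedule: petty theft $7,200; welfare fraud $24,000; reckless driving $6,400.
Stacking rule: highest base plus 60% of each additional charge. Highest is welfare fraud at $24,000. Additional: $7,200 × 60% = $4,320; $6,400 × 60% = $3,840. Combined base = $24,000 + $8,160 = $32,160.
Offense committed while on probation or parole (+15%): $32,160 × 1.15 = $36,984.
Prior failure to appear within five years (+30%): $36,984 × 1.3 = $48,079.20.
Loss or damage exceeded $50,000 (+75%): $48,079.20 × 1.75 = $84,138.60.
Rounded to the nearest dollar: $84,139.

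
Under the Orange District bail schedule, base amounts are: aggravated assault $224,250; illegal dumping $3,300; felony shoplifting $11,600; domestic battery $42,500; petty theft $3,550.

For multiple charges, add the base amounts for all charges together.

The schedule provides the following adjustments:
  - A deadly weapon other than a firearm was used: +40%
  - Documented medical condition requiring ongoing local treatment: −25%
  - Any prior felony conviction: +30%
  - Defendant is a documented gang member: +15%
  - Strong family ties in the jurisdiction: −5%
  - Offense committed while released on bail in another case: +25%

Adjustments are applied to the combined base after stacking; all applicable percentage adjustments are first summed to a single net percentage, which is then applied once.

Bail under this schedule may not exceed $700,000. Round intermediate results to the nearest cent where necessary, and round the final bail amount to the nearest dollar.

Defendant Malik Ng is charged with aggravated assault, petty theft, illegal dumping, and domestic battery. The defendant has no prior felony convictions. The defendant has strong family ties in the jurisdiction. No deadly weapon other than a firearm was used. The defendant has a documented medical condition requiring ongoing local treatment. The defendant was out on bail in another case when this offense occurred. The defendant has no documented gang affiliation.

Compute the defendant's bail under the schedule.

$259,920

Base amounts from the schedule: aggravated assault $224,250; petty theft $3,550; illegal dumping $3,300; domestic battery $42,500.
Stacking rule: sum of all bases. $224,250 + $3,550 + $3,300 + $42,500 = $273,600.
Net percentage adjustment: −25% −5% +25% = −5%. $273,600 × 0.95 = $259,920.
$259,920 is within the $700,000 maximum.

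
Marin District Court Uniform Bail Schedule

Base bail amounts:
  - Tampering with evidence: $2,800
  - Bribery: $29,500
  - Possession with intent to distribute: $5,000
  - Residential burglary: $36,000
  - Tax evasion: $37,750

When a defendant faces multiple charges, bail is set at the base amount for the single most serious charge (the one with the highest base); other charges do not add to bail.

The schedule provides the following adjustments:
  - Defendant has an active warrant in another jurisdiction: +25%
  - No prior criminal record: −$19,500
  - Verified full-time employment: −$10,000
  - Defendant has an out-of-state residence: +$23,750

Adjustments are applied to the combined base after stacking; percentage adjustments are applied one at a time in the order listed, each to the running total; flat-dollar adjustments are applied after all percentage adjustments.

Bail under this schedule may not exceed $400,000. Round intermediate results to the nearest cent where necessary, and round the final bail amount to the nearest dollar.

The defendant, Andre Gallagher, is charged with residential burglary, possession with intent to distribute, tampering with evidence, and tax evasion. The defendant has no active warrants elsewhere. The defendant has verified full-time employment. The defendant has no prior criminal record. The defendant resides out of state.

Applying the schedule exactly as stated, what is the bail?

$32,000

Base amounts from the schedule: residential burglary $36,000; possession with intent to distribute $5,000; tampering with evidence $2,800; tax evasion $37,750.
Stacking rule: use the highest base only. Highest is tax evasion at $37,750. Combined base = $37,750.
No prior criminal record (−$19,500 flat): $37,750 − $19,500 = $18,250.
Verified full-time employment (−$10,000 flat): $18,250 − $10,000 = $8,250.
Defendant has an out-of-state residence (+$23,750 flat): $8,250 + $23,750 = $32,000.
$32,000 is within the $400,000 maximum.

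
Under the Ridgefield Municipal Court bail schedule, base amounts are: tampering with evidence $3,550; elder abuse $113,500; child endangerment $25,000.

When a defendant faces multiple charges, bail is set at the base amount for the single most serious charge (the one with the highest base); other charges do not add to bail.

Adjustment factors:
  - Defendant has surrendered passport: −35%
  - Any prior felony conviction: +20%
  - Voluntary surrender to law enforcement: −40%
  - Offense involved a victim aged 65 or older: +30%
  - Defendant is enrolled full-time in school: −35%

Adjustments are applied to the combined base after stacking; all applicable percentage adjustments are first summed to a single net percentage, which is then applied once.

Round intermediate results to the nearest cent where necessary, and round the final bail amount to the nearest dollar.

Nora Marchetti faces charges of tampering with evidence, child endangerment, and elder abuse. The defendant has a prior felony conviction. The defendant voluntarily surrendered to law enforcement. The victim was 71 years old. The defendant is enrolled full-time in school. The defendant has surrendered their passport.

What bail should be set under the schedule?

$45,400

Base amounts from the schedule: tampering with evidence $3,550; child endangerment $25,000; elder abuse $113,500.
Stacking rule: use the highest base only. Highest is elder abuse at $113,500. Combined base = $113,500.
Net percentage adjustment: −35% +20% −40% +30% −35% = −60%. $113,500 × 0.4 = $45,400.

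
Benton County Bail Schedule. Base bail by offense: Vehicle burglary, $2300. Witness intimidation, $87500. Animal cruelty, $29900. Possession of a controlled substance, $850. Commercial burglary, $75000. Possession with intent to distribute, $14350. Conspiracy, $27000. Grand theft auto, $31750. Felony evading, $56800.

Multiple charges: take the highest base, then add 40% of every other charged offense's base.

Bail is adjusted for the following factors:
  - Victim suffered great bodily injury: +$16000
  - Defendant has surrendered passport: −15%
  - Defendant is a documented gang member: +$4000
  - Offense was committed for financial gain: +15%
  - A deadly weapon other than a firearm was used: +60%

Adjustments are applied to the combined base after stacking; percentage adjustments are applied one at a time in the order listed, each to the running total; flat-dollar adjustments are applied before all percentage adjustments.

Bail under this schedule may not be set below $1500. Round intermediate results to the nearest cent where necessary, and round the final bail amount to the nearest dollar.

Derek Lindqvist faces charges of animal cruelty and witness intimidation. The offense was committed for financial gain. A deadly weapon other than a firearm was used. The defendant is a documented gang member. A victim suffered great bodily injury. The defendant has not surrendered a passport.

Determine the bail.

$219806

Base amounts from the schedule: animal cruelty $29900; witness intimidation $87500.
Stacking rule: highest base plus 40% of each additional charge. Highest is witness intimidation at $87500. Additional: $29900 × 40% = $11960. Combined base = $87500 + $11960 = $99460.
Victim suffered great bodily injury (+$16000 flat): $99460 + $16000 = $115460.
Defendant is a documented gang member (+$4000 flat): $115460 + $4000 = $119460.
Offense was committed for financial gain (+15%): $119460 × 1.15 = $137379.
A deadly weapon other than a firearm was used (+60%): $137379 × 1.6 = $219806.40.
$219806.40 is at or above the $1500 minimum.
Rounded to the nearest dollar: $219806.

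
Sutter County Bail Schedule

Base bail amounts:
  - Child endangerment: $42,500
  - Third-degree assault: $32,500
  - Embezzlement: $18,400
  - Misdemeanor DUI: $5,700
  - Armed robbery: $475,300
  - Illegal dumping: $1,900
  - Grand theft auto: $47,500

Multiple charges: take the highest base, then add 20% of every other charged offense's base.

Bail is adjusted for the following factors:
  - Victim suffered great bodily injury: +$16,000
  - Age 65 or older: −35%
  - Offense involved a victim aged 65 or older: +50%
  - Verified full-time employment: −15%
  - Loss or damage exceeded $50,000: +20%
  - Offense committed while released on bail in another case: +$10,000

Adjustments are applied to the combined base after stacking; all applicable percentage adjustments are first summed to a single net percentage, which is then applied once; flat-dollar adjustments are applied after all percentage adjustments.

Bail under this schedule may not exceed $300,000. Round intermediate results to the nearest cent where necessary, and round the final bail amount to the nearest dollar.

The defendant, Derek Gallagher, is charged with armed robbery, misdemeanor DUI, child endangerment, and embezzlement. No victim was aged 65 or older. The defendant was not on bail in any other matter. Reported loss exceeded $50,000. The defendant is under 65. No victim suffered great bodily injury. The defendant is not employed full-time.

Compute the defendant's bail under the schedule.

Base amounts from the schedule: armed robbery $475,300; misdemeanor DUI $5,700; child endangerment $42,500; embezzlement $18,400.
Stacking rule: highest base plus 20% of each additional charge. Highest is armed robbery at $475,300. Additional: $5,700 × 20% = $1,140; $42,500 × 20% = $8,500; $18,400 × 20% = $3,680. Combined base = $475,300 + $13,320 = $488,620.
Loss or damage exceeded $50,000 (+20%): $488,620 × 1.2 = $586,344.
Result $586,344 exceeds the maximum of $300,000; bail is capped at $300,000.

$300,000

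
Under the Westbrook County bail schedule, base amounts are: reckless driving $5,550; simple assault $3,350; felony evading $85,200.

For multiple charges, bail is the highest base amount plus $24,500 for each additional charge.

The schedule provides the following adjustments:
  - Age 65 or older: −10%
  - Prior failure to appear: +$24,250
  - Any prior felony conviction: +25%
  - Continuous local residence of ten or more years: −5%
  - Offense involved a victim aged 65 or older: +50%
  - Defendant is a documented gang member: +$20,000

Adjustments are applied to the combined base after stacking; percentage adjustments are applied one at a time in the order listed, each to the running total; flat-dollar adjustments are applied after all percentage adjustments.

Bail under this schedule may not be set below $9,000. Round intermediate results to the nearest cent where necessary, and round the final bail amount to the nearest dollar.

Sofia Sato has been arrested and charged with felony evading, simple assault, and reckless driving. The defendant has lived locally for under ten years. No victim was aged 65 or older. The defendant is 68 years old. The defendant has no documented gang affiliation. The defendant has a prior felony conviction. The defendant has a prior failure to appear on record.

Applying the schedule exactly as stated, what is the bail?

$175,225

Base amounts from the schedule: felony evading $85,200; simple assault $3,350; reckless driving $5,550.
Stacking rule: highest base plus $24,500 per additional charge. Highest is felony evading at $85,200; 2 additional charges → +$49,000. Combined base = $134,200.
Age 65 or older (−10%): $134,200 × 0.9 = $120,780.
Any prior felony conviction (+25%): $120,780 × 1.25 = $150,975.
Prior failure to appear (+$24,250 flat): $150,975 + $24,250 = $175,225.
$175,225 is at or above the $9,000 minimum.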